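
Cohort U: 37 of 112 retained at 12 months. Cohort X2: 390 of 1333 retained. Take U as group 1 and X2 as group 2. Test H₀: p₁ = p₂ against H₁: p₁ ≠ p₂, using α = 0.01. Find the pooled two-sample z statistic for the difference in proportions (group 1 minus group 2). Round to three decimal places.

p̂₁ = 37/112 ≈ 0.33036, p̂₂ = 390/1333 ≈ 0.29257.
Pooled p̂ = (37+390)/(112+1333) = 427/1445 = 0.29550.
SE = √(0.20818 × 0.00967876) = 0.04489.
z = (0.33036 − 0.29257)/0.04489 = 0.03779/0.04489 = 0.842.
p-value = 2·P(Z > 0.842) ≈ 0.3999. With α = 0.01, fail to reject H₀.

z = 0.842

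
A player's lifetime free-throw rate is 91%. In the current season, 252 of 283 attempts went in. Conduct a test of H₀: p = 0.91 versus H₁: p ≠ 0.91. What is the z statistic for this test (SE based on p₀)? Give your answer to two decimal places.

z = -1.15

p̂ = 252/283 = 0.8905.
SE = √(p₀(1−p₀)/n) = √(0.0819/283) = 0.0170.
z = (0.8905 − 0.91)/0.0170 = -0.0195/0.0170 = -1.15.
p-value = 2·P(Z > 1.149) ≈ 0.2507.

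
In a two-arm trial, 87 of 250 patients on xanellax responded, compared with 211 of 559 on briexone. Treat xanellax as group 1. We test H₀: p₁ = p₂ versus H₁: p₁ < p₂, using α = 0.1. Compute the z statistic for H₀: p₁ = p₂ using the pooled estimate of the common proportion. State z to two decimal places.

p̂₁ = 87/250 = 0.3480, p̂₂ = 211/559 = 0.3775.
Pooled p̂ = (87+211)/(250+559) = 298/809 = 0.3684.
SE = √(p̂(1−p̂)(1/n₁+1/n₂)) = √(0.3684·0.6316·0.00578891) = √(0.0013469) = 0.0367.
z = (0.3480 − 0.3775)/0.0367 = -0.0295/0.0367 = -0.80.
p-value = P(Z < -0.803) ≈ 0.2111, so at α = 0.1 we fail to reject H₀.

z = -0.80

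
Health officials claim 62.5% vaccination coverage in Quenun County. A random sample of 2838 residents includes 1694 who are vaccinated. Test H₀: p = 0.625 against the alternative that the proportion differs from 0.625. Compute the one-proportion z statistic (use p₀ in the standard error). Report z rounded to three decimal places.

z = -3.092

p̂ = 1694/2838 = 0.596899.
Under H₀, SE = √(0.625·0.375/2838) = √(8.25846e-05) = 0.009088.
z = (0.596899 − 0.625)/0.009088 = -0.028101/0.009088 = -3.092.
Two-sided p-value ≈ 2·Φ(−3.092) = 0.0020.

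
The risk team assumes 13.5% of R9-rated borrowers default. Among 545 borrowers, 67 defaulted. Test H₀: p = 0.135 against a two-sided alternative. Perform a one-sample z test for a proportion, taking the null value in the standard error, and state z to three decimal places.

z = -0.824

p̂ = 67/545 ≈ 0.12294.
Standard error under H₀: √(0.135×0.865/545) = 0.01464.
z = (0.12294 − 0.135)/0.01464 = -0.01206/0.01464 = -0.824.
p-value = 2·P(Z > 0.824) ≈ 0.4098.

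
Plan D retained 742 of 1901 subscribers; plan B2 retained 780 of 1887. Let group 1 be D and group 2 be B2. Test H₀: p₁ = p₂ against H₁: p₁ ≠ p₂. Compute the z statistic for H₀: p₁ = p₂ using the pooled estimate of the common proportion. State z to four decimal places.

p̂₁ = 742/1901 = 0.3903209, p̂₂ = 780/1887 = 0.4133545.
Pooled p̂ = (742+780)/(1901+1887) = 1522/3788 = 0.4017951.
SE = √(p̂(1−p̂)(1/n₁+1/n₂)) = √(0.4017951·0.5982049·0.00105598) = √(0.000253811) = 0.0159314.
z = (0.3903209 − 0.4133545)/0.0159314 = -0.0230336/0.0159314 = -1.4458.

z = -1.4458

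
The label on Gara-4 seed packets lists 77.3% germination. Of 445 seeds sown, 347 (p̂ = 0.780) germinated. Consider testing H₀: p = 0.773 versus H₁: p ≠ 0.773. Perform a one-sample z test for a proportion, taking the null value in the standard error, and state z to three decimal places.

z = 0.341

p̂ = 347/445 ≈ 0.77978.
SE = √(p₀(1−p₀)/n) = √(0.17547/445) = 0.01986.
z = (0.77978 − 0.773)/0.01986 = 0.00678/0.01986 = 0.341.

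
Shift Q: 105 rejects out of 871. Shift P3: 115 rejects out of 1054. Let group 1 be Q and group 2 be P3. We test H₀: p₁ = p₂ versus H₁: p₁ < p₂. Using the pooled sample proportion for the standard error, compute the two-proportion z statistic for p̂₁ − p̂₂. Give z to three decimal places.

p̂₁ = 105/871 = 0.12055, p̂₂ = 115/1054 = 0.10911.
Pooled p̂ = (105+115)/(871+1054) = 220/1925 = 0.11429.
SE = √(0.101224 × 0.00209687) = 0.01457.
z = (0.12055 − 0.10911)/0.01457 = 0.01144/0.01457 = 0.785.
p-value = P(Z < 0.785) ≈ 0.7839.

z = 0.785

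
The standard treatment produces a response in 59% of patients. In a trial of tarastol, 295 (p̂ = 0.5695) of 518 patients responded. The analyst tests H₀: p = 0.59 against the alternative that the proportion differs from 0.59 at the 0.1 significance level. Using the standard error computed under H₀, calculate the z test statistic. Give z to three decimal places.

z = -0.949

p̂ = 295/518 = 0.56950.
SE = √(p₀(1−p₀)/n) = √(0.2419/518) = 0.02161.
z = (0.56950 − 0.59)/0.02161 = -0.02050/0.02161 = -0.949.
Two-sided p-value ≈ 2·Φ(−0.949) = 0.3428. With α = 0.1, fail to reject H₀.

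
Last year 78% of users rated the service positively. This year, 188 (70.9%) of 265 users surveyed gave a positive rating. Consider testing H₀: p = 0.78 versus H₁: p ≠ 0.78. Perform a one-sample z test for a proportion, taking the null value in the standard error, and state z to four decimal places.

z = -2.7731

p̂ = 188/265 = 0.709434.
Under H₀, SE = √(0.78·0.22/265) = √(0.000647547) = 0.025447.
z = (0.709434 − 0.78)/0.025447 = -0.070566/0.025447 = -2.7731.
Two-sided p-value ≈ 2·Φ(−2.773) = 0.0056.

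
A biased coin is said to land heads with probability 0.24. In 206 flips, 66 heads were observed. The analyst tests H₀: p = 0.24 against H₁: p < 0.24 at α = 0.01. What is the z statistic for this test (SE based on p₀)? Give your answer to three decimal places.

p̂ = 66/206 = 0.320388.
Under H₀, SE = √(0.24·0.76/206) = √(0.000885437) = 0.029756.
z = (0.320388 − 0.24)/0.029756 = 0.080388/0.029756 = 2.702.
p-value = P(Z < 2.702) ≈ 0.9965; since p > α = 0.01, fail to reject H₀.

z = 2.702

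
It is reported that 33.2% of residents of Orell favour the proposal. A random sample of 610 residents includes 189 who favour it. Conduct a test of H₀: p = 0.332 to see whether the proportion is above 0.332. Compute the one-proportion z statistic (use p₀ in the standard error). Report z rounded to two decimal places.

p̂ = 189/610 ≈ 0.3098.
Standard error under H₀: √(0.332×0.668/610) = 0.0191.
z = (0.3098 − 0.332)/0.0191 = -0.0222/0.0191 = -1.16.
p-value = P(Z > -1.162) ≈ 0.8775.

z = -1.16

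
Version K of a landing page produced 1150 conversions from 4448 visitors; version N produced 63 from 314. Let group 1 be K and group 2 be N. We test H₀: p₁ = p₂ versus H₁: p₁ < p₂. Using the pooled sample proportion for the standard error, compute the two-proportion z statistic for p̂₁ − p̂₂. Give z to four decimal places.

p̂₁ = 1150/4448 = 0.258543, p̂₂ = 63/314 = 0.200637.
Pooled p̂ = (1150+63)/(4448+314) = 1213/4762 = 0.254725.
SE = √(p̂(1−p̂)(1/n₁+1/n₂)) = √(0.254725·0.745275·0.00340953) = √(0.000647266) = 0.025441.
z = (0.258543 − 0.200637)/0.025441 = 0.057906/0.025441 = 2.2761.
p-value = P(Z < 2.276) ≈ 0.9886.

z = 2.2761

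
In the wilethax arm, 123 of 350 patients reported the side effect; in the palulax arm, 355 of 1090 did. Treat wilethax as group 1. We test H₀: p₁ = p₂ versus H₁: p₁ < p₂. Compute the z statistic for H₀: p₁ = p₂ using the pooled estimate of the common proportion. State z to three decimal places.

z = 0.890

p̂₁ = 123/350 = 0.35143, p̂₂ = 355/1090 = 0.32569.
Pooled p̂ = (123+355)/(350+1090) = 478/1440 = 0.33194.
SE = √(0.221757 × 0.00377457) = 0.02893.
z = (0.35143 − 0.32569)/0.02893 = 0.02574/0.02893 = 0.890.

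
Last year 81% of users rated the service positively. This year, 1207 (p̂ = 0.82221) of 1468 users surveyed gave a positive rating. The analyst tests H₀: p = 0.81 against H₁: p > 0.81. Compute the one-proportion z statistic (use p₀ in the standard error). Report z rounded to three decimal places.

z = 1.192

p̂ = 1207/1468 = 0.82221.
Under H₀, SE = √(0.81·0.19/1468) = √(0.000104837) = 0.01024.
z = (0.82221 − 0.81)/0.01024 = 0.01221/0.01024 = 1.192.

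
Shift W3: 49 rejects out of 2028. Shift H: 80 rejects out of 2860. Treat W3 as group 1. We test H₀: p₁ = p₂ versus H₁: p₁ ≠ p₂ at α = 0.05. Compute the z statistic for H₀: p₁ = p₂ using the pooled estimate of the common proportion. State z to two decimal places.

z = -0.82

p̂₁ = 49/2028 = 0.02416, p̂₂ = 80/2860 = 0.02797.
Pooled p̂ = (49+80)/(2028+2860) = 129/4888 = 0.02639.
SE = √(p̂(1−p̂)(1/n₁+1/n₂)) = √(0.02639·0.97361·0.000842747) = √(2.16541e-05) = 0.00465.
z = (0.02416 − 0.02797)/0.00465 = -0.00381/0.00465 = -0.82.
Two-sided p-value ≈ 2·Φ(−0.819) = 0.4129, so at α = 0.05 we fail to reject H₀.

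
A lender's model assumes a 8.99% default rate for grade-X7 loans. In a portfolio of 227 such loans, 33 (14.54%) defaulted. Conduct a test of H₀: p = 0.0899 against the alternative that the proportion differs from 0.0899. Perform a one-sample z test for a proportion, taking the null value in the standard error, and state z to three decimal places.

z = 2.922

p̂ = 33/227 ≈ 0.145374.
Under H₀, SE = √(0.0899·0.9101/227) = √(0.000360432) = 0.018985.
z = (0.145374 − 0.0899)/0.018985 = 0.055474/0.018985 = 2.922.
Two-sided p-value ≈ 2·Φ(−2.922) = 0.0035.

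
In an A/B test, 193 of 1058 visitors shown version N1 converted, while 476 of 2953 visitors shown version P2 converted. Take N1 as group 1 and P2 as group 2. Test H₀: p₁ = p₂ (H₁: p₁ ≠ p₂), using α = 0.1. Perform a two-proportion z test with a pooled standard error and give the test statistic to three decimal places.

p̂₁ = 193/1058 = 0.18242, p̂₂ = 476/2953 = 0.16119.
Pooled p̂ = (193+476)/(1058+2953) = 669/4011 = 0.16679.
SE = √(0.138972 × 0.00128382) = 0.01336.
z = (0.18242 − 0.16119)/0.01336 = 0.02123/0.01336 = 1.589.
Two-sided p-value ≈ 2·Φ(−1.589) = 0.1120. With α = 0.1, fail to reject H₀.

z = 1.589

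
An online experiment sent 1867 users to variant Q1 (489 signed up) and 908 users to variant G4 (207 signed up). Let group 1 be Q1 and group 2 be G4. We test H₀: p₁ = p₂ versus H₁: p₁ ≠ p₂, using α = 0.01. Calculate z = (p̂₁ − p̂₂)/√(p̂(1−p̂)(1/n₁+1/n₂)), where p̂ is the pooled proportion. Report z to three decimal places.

p̂₁ = 489/1867 ≈ 0.261918, p̂₂ = 207/908 ≈ 0.227974.
Pooled p̂ = (489+207)/(1867+908) = 696/2775 = 0.250811.
SE = √(0.187905 × 0.00163694) = 0.017538.
z = (0.261918 − 0.227974)/0.017538 = 0.033944/0.017538 = 1.935.
Two-sided p-value ≈ 2·Φ(−1.935) = 0.0529; since p > α = 0.01, fail to reject H₀.

z = 1.935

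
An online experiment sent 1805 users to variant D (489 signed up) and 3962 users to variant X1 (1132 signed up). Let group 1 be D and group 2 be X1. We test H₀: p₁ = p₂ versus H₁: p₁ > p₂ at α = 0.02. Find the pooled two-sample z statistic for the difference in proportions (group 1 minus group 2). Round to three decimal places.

p̂₁ = 489/1805 ≈ 0.27091, p̂₂ = 1132/3962 ≈ 0.28571.
Pooled p̂ = (489+1132)/(1805+3962) = 1621/5767 = 0.28108.
SE = √(0.202075 × 0.000806414) = 0.01277.
z = (0.27091 − 0.28571)/0.01277 = -0.01480/0.01277 = -1.159.
p-value = P(Z > -1.159) ≈ 0.8769; since p > α = 0.02, fail to reject H₀.

z = -1.159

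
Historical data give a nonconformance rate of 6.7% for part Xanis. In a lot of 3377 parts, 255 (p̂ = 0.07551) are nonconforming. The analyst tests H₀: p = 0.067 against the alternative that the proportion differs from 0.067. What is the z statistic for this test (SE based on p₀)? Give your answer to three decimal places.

z = 1.978

p̂ = 255/3377 ≈ 0.075511.
SE = √(p₀(1−p₀)/n) = √(0.062511/3377) = 0.004302.
z = (0.075511 − 0.067)/0.004302 = 0.008511/0.004302 = 1.978.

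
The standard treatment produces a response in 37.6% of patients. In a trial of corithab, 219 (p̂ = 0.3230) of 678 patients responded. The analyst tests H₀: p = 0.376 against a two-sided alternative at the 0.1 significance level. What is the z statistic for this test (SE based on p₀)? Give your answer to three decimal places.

z = -2.849

p̂ = 219/678 ≈ 0.32301.
Standard error under H₀: √(0.376×0.624/678) = 0.01860.
z = (0.32301 − 0.376)/0.01860 = -0.05299/0.01860 = -2.849.
p-value = 2·P(Z > 2.849) ≈ 0.0044, so at α = 0.1 we reject H₀.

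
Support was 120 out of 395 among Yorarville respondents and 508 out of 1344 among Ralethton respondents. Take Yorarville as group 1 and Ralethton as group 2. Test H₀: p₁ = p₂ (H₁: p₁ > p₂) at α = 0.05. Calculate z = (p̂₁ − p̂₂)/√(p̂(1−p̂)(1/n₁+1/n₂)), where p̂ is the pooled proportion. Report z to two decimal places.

z = -2.70

p̂₁ = 120/395 = 0.3038, p̂₂ = 508/1344 = 0.3780.
Pooled p̂ = (120+508)/(395+1344) = 628/1739 = 0.3611.
SE = √(0.230714 × 0.00327569) = 0.0275.
z = (0.3038 − 0.3780)/0.0275 = -0.0742/0.0275 = -2.70.
p-value = P(Z > -2.698) ≈ 0.9965, so at α = 0.05 we fail to reject H₀.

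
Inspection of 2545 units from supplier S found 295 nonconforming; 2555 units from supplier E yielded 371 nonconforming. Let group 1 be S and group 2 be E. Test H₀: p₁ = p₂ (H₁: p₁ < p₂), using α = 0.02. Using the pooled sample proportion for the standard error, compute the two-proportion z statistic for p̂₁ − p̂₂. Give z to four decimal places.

z = -3.1041

p̂₁ = 295/2545 = 0.1159136, p̂₂ = 371/2555 = 0.1452055.
Pooled p̂ = (295+371)/(2545+2555) = 666/5100 = 0.1305882.
SE = √(p̂(1−p̂)(1/n₁+1/n₂)) = √(0.1305882·0.8694118·0.000784317) = √(8.90474e-05) = 0.0094365.
z = (0.1159136 − 0.1452055)/0.0094365 = -0.0292919/0.0094365 = -3.1041.
p-value = P(Z < -3.104) ≈ 0.0010; since p < α = 0.02, reject H₀.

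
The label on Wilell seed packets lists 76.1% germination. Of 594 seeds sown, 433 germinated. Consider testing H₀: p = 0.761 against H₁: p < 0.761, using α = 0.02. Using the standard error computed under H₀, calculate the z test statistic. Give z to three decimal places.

p̂ = 433/594 = 0.72896.
Standard error under H₀: √(0.761×0.239/594) = 0.01750.
z = (0.72896 − 0.761)/0.01750 = -0.03204/0.01750 = -1.831.
p-value = P(Z < -1.831) ≈ 0.0335. With α = 0.02, fail to reject H₀.

z = -1.831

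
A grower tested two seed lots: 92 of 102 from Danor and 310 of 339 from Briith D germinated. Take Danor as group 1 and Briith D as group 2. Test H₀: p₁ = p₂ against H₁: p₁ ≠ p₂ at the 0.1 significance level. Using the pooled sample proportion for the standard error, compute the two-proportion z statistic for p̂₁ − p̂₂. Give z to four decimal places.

p̂₁ = 92/102 ≈ 0.901961, p̂₂ = 310/339 ≈ 0.914454.
Pooled p̂ = (92+310)/(102+339) = 402/441 = 0.911565.
SE = √(0.0806146 × 0.0127538) = 0.032065.
z = (0.901961 − 0.914454)/0.032065 = -0.012493/0.032065 = -0.3896.
p-value = 2·P(Z > 0.390) ≈ 0.6968, so at α = 0.1 we fail to reject H₀.

z = -0.3896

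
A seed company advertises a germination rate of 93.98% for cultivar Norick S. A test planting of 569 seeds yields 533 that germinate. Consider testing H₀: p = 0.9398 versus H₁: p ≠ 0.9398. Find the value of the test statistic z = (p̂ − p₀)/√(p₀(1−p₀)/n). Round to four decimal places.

z = -0.3078

p̂ = 533/569 ≈ 0.936731.
Under H₀, SE = √(0.9398·0.0602/569) = √(9.94305e-05) = 0.009971.
z = (0.936731 − 0.9398)/0.009971 = -0.003069/0.009971 = -0.3078.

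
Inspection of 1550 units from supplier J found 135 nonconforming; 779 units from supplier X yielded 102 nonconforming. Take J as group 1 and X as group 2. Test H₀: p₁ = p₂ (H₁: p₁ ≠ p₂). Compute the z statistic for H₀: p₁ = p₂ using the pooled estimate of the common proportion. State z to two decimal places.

p̂₁ = 135/1550 = 0.08710, p̂₂ = 102/779 = 0.13094.
Pooled p̂ = (135+102)/(1550+779) = 237/2329 = 0.10176.
SE = √(p̂(1−p̂)(1/n₁+1/n₂)) = √(0.10176·0.89824·0.00192886) = √(0.000176308) = 0.01328.
z = (0.08710 − 0.13094)/0.01328 = -0.04384/0.01328 = -3.30.
p-value = 2·P(Z > 3.302) ≈ 0.0010.

z = -3.30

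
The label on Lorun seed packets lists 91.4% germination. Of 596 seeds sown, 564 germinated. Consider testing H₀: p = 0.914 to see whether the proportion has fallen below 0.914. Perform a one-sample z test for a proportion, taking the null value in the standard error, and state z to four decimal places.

z = 2.8133

p̂ = 564/596 ≈ 0.9463087.
Standard error under H₀: √(0.914×0.086/596) = 0.0114842.
z = (0.9463087 − 0.914)/0.0114842 = 0.0323087/0.0114842 = 2.8133.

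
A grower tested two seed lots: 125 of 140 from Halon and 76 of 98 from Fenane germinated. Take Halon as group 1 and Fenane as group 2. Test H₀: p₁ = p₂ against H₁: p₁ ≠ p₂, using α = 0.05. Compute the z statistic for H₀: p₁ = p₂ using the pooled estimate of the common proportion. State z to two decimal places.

z = 2.46

p̂₁ = 125/140 = 0.8929, p̂₂ = 76/98 = 0.7755.
Pooled p̂ = (125+76)/(140+98) = 201/238 = 0.8445.
SE = √(p̂(1−p̂)(1/n₁+1/n₂)) = √(0.8445·0.1555·0.0173469) = √(0.00227754) = 0.0477.
z = (0.8929 − 0.7755)/0.0477 = 0.1174/0.0477 = 2.46.
Two-sided p-value ≈ 2·Φ(−2.459) = 0.0139. With α = 0.05, reject H₀.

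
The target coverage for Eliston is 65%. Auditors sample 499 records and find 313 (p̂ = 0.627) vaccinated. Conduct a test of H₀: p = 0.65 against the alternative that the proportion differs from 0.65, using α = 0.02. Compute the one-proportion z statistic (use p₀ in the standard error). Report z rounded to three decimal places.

p̂ = 313/499 ≈ 0.627255.
Standard error under H₀: √(0.65×0.35/499) = 0.021352.
z = (0.627255 − 0.65)/0.021352 = -0.022745/0.021352 = -1.065.
p-value = 2·P(Z > 1.065) ≈ 0.2868. With α = 0.02, fail to reject H₀.

z = -1.065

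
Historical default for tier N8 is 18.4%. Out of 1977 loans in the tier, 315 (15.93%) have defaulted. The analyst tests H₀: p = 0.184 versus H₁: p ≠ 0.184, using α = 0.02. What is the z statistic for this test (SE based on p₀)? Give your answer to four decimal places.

p̂ = 315/1977 ≈ 0.1593323.
Under H₀, SE = √(0.184·0.816/1977) = √(7.59454e-05) = 0.0087147.
z = (0.1593323 − 0.184)/0.0087147 = -0.0246677/0.0087147 = -2.8306.
Two-sided p-value ≈ 2·Φ(−2.831) = 0.0046, so at α = 0.02 we reject H₀.

z = -2.8306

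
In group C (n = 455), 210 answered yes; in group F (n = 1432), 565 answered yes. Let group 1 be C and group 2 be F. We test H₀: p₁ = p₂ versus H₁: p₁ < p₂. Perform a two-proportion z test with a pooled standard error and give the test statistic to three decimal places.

p̂₁ = 210/455 ≈ 0.46154, p̂₂ = 565/1432 ≈ 0.39455.
Pooled p̂ = (210+565)/(455+1432) = 775/1887 = 0.41070.
SE = √(0.242026 × 0.00289613) = 0.02648.
z = (0.46154 − 0.39455)/0.02648 = 0.06699/0.02648 = 2.530.
p-value = P(Z < 2.530) ≈ 0.9943.

z = 2.530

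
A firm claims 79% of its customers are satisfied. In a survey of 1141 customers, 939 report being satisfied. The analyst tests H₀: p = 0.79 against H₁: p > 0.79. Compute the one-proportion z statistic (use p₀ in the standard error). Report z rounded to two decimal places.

p̂ = 939/1141 ≈ 0.8230.
Under H₀, SE = √(0.79·0.21/1141) = √(0.000145399) = 0.0121.
z = (0.8230 − 0.79)/0.0121 = 0.0330/0.0121 = 2.73.

z = 2.73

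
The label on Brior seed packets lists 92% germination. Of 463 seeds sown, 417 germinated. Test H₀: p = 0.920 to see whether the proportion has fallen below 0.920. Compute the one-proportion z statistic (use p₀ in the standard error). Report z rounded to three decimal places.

p̂ = 417/463 ≈ 0.900648.
SE = √(p₀(1−p₀)/n) = √(0.0736/463) = 0.012608.
z = (0.900648 − 0.92)/0.012608 = -0.019352/0.012608 = -1.535.
p-value = P(Z < -1.535) ≈ 0.0624.

z = -1.535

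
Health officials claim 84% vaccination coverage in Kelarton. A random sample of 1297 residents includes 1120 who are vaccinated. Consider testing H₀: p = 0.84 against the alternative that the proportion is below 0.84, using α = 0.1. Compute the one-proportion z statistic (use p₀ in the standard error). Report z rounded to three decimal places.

z = 2.312

p̂ = 1120/1297 = 0.8635312.
SE = √(p₀(1−p₀)/n) = √(0.1344/1297) = 0.0101796.
z = (0.8635312 − 0.84)/0.0101796 = 0.0235312/0.0101796 = 2.312.
p-value = P(Z < 2.312) ≈ 0.9896, so at α = 0.1 we fail to reject H₀.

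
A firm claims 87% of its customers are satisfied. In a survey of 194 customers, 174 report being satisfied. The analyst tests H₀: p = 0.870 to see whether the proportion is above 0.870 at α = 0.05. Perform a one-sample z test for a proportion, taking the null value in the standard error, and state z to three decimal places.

p̂ = 174/194 ≈ 0.89691.
Standard error under H₀: √(0.87×0.13/194) = 0.02415.
z = (0.89691 − 0.87)/0.02415 = 0.02691/0.02415 = 1.114.
p-value = P(Z > 1.114) ≈ 0.1326, so at α = 0.05 we fail to reject H₀.

z = 1.114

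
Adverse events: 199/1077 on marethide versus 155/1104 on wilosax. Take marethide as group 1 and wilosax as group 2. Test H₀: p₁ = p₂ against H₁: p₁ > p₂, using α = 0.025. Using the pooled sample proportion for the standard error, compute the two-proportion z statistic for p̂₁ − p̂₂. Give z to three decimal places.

z = 2.810

p̂₁ = 199/1077 = 0.18477, p̂₂ = 155/1104 = 0.14040.
Pooled p̂ = (199+155)/(1077+1104) = 354/2181 = 0.16231.
SE = √(p̂(1−p̂)(1/n₁+1/n₂)) = √(0.16231·0.83769·0.0018343) = √(0.000249403) = 0.01579.
z = (0.18477 − 0.14040)/0.01579 = 0.04437/0.01579 = 2.810.
p-value = P(Z > 2.810) ≈ 0.0025; since p < α = 0.025, reject H₀.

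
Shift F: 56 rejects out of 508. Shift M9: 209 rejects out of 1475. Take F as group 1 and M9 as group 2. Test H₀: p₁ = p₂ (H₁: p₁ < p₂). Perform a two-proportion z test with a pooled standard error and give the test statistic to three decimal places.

z = -1.797

p̂₁ = 56/508 ≈ 0.11024, p̂₂ = 209/1475 ≈ 0.14169.
Pooled p̂ = (56+209)/(508+1475) = 265/1983 = 0.13364.
SE = √(p̂(1−p̂)(1/n₁+1/n₂)) = √(0.13364·0.86636·0.00264647) = √(0.000306401) = 0.01750.
z = (0.11024 − 0.14169)/0.01750 = -0.03145/0.01750 = -1.797.
p-value = P(Z < -1.797) ≈ 0.0362.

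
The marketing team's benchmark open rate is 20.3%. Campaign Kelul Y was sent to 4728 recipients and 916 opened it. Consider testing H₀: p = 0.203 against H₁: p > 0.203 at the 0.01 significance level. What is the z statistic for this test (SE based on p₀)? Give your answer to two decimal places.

p̂ = 916/4728 ≈ 0.19374.
Standard error under H₀: √(0.203×0.797/4728) = 0.00585.
z = (0.19374 − 0.203)/0.00585 = -0.00926/0.00585 = -1.58.
p-value = P(Z > -1.583) ≈ 0.9433, so at α = 0.01 we fail to reject H₀.

z = -1.58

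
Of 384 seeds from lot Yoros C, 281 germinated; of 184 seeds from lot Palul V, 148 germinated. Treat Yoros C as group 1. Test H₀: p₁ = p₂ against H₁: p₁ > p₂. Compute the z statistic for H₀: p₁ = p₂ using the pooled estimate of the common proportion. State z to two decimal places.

z = -1.88

p̂₁ = 281/384 ≈ 0.7318, p̂₂ = 148/184 ≈ 0.8043.
Pooled p̂ = (281+148)/(384+184) = 429/568 = 0.7553.
SE = √(0.184831 × 0.00803895) = 0.0385.
z = (0.7318 − 0.8043)/0.0385 = -0.0725/0.0385 = -1.88.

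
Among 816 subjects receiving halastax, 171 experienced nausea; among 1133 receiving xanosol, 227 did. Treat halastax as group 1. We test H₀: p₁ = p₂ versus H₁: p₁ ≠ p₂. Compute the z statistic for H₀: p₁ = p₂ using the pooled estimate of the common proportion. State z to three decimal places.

p̂₁ = 171/816 = 0.209559, p̂₂ = 227/1133 = 0.200353.
Pooled p̂ = (171+227)/(816+1133) = 398/1949 = 0.204207.
SE = √(0.162507 × 0.0021081) = 0.018509.
z = (0.209559 − 0.200353)/0.018509 = 0.009206/0.018509 = 0.497.
p-value = 2·P(Z > 0.497) ≈ 0.6189.

z = 0.497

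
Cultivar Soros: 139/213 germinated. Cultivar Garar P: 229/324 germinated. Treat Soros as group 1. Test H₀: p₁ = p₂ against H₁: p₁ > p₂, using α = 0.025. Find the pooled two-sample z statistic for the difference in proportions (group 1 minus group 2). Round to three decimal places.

z = -1.323

p̂₁ = 139/213 ≈ 0.65258, p̂₂ = 229/324 ≈ 0.70679.
Pooled p̂ = (139+229)/(213+324) = 368/537 = 0.68529.
SE = √(0.215668 × 0.00778126) = 0.04097.
z = (0.65258 − 0.70679)/0.04097 = -0.05421/0.04097 = -1.323.
p-value = P(Z > -1.323) ≈ 0.9071, so at α = 0.025 we fail to reject H₀.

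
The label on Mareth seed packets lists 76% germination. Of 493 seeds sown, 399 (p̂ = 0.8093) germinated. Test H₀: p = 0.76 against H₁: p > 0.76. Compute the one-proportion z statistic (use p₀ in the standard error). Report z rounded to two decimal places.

z = 2.56

p̂ = 399/493 ≈ 0.809331.
Standard error under H₀: √(0.76×0.24/493) = 0.019235.
z = (0.809331 − 0.76)/0.019235 = 0.049331/0.019235 = 2.56.
p-value = P(Z > 2.565) ≈ 0.0052.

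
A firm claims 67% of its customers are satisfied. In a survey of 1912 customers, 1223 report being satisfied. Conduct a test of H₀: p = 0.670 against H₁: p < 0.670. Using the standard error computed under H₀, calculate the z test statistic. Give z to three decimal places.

p̂ = 1223/1912 = 0.639644.
Under H₀, SE = √(0.67·0.33/1912) = √(0.000115638) = 0.010754.
z = (0.639644 − 0.67)/0.010754 = -0.030356/0.010754 = -2.823.
p-value = P(Z < -2.823) ≈ 0.0024.

z = -2.823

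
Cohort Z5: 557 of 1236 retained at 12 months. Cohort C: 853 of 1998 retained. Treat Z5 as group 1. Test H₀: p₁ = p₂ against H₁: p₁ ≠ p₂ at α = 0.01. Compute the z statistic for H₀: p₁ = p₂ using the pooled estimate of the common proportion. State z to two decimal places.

p̂₁ = 557/1236 ≈ 0.4506, p̂₂ = 853/1998 ≈ 0.4269.
Pooled p̂ = (557+853)/(1236+1998) = 1410/3234 = 0.4360.
SE = √(p̂(1−p̂)(1/n₁+1/n₂)) = √(0.4360·0.5640·0.00130956) = √(0.000322025) = 0.0179.
z = (0.4506 − 0.4269)/0.0179 = 0.0237/0.0179 = 1.32.
Two-sided p-value ≈ 2·Φ(−1.322) = 0.1862, so at α = 0.01 we fail to reject H₀.

z = 1.32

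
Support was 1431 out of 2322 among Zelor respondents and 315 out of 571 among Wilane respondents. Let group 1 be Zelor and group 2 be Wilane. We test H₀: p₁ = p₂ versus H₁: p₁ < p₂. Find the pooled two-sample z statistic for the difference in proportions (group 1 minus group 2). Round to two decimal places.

p̂₁ = 1431/2322 ≈ 0.6163, p̂₂ = 315/571 ≈ 0.5517.
Pooled p̂ = (1431+315)/(2322+571) = 1746/2893 = 0.6035.
SE = √(0.239282 × 0.00218198) = 0.0228.
z = (0.6163 − 0.5517)/0.0228 = 0.0646/0.0228 = 2.83.
p-value = P(Z < 2.828) ≈ 0.9977.

z = 2.83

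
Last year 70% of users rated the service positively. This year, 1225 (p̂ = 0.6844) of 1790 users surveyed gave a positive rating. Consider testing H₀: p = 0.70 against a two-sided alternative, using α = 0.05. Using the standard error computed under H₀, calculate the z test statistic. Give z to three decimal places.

p̂ = 1225/1790 ≈ 0.68436.
Standard error under H₀: √(0.7×0.3/1790) = 0.01083.
z = (0.68436 − 0.7)/0.01083 = -0.01564/0.01083 = -1.444.
p-value = 2·P(Z > 1.444) ≈ 0.1487; since p > α = 0.05, fail to reject H₀.

z = -1.444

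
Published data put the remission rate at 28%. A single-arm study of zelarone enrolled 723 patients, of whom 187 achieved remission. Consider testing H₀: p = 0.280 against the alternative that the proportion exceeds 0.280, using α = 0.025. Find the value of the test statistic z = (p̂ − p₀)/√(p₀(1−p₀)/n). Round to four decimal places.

z = -1.2789

p̂ = 187/723 = 0.258645.
Under H₀, SE = √(0.28·0.72/723) = √(0.000278838) = 0.016698.
z = (0.258645 − 0.28)/0.016698 = -0.021355/0.016698 = -1.2789.
p-value = P(Z > -1.279) ≈ 0.8995. With α = 0.025, fail to reject H₀.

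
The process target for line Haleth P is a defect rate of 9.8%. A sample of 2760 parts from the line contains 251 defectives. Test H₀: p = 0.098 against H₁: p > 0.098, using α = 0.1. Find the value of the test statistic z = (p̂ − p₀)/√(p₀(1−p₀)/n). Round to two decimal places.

z = -1.25

p̂ = 251/2760 ≈ 0.0909.
SE = √(p₀(1−p₀)/n) = √(0.088396/2760) = 0.0057.
z = (0.0909 − 0.098)/0.0057 = -0.0071/0.0057 = -1.25.
p-value = P(Z > -1.247) ≈ 0.8938, so at α = 0.1 we fail to reject H₀.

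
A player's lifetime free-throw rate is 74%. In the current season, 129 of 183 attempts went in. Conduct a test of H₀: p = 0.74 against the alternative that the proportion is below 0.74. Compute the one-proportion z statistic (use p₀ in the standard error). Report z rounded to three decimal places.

p̂ = 129/183 ≈ 0.70492.
Under H₀, SE = √(0.74·0.26/183) = √(0.00105137) = 0.03242.
z = (0.70492 − 0.74)/0.03242 = -0.03508/0.03242 = -1.082.
p-value = P(Z < -1.082) ≈ 0.1396.

z = -1.082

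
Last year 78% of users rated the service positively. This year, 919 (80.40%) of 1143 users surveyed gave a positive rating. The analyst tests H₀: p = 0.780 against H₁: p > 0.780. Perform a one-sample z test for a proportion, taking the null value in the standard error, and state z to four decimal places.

z = 1.9607

p̂ = 919/1143 = 0.804024.
Under H₀, SE = √(0.78·0.22/1143) = √(0.000150131) = 0.012253.
z = (0.804024 − 0.78)/0.012253 = 0.024024/0.012253 = 1.9607.
p-value = P(Z > 1.961) ≈ 0.0250.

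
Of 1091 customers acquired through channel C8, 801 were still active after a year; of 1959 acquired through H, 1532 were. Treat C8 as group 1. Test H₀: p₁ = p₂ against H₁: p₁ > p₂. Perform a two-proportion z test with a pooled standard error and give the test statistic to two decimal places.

p̂₁ = 801/1091 ≈ 0.7342, p̂₂ = 1532/1959 ≈ 0.7820.
Pooled p̂ = (801+1532)/(1091+1959) = 2333/3050 = 0.7649.
SE = √(0.179818 × 0.00142705) = 0.0160.
z = (0.7342 − 0.7820)/0.0160 = -0.0478/0.0160 = -2.99.
p-value = P(Z > -2.987) ≈ 0.9986.

z = -2.99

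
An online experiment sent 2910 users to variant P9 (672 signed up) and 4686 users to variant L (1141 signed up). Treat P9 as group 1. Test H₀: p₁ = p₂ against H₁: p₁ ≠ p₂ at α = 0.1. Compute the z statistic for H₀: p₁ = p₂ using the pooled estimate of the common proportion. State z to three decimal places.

z = -1.249

p̂₁ = 672/2910 = 0.23093, p̂₂ = 1141/4686 = 0.24349.
Pooled p̂ = (672+1141)/(2910+4686) = 1813/7596 = 0.23868.
SE = √(0.181711 × 0.000557044) = 0.01006.
z = (0.23093 − 0.24349)/0.01006 = -0.01256/0.01006 = -1.249.
Two-sided p-value ≈ 2·Φ(−1.249) = 0.2118. With α = 0.1, fail to reject H₀.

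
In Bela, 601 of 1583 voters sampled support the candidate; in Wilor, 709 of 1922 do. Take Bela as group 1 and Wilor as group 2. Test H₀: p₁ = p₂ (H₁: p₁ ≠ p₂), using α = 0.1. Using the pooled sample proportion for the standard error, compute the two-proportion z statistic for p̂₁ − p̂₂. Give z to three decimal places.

z = 0.656

p̂₁ = 601/1583 = 0.37966, p̂₂ = 709/1922 = 0.36889.
Pooled p̂ = (601+709)/(1583+1922) = 1310/3505 = 0.37375.
SE = √(0.234061 × 0.001152) = 0.01642.
z = (0.37966 − 0.36889)/0.01642 = 0.01077/0.01642 = 0.656.
Two-sided p-value ≈ 2·Φ(−0.656) = 0.5118, so at α = 0.1 we fail to reject H₀.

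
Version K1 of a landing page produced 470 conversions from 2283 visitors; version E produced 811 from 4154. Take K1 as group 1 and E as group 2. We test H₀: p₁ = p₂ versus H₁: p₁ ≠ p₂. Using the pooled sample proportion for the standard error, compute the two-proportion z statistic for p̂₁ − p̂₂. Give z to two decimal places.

p̂₁ = 470/2283 ≈ 0.20587, p̂₂ = 811/4154 ≈ 0.19523.
Pooled p̂ = (470+811)/(2283+4154) = 1281/6437 = 0.19901.
SE = √(p̂(1−p̂)(1/n₁+1/n₂)) = √(0.19901·0.80099·0.000678752) = √(0.000108195) = 0.01040.
z = (0.20587 − 0.19523)/0.01040 = 0.01064/0.01040 = 1.02.
Two-sided p-value ≈ 2·Φ(−1.023) = 0.3065.

z = 1.02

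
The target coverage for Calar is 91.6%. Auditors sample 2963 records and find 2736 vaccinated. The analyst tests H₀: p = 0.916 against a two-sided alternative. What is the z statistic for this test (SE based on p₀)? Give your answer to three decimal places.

z = 1.450

p̂ = 2736/2963 = 0.923388.
Under H₀, SE = √(0.916·0.084/2963) = √(2.59683e-05) = 0.005096.
z = (0.923388 − 0.916)/0.005096 = 0.007388/0.005096 = 1.450.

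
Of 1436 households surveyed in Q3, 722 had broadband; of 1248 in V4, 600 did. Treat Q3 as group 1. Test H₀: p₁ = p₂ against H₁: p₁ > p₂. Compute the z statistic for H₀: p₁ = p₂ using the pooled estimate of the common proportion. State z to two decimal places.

z = 1.14

p̂₁ = 722/1436 ≈ 0.5028, p̂₂ = 600/1248 ≈ 0.4808.
Pooled p̂ = (722+600)/(1436+1248) = 1322/2684 = 0.4925.
SE = √(p̂(1−p̂)(1/n₁+1/n₂)) = √(0.4925·0.5075·0.00149766) = √(0.000374332) = 0.0193.
z = (0.5028 − 0.4808)/0.0193 = 0.0220/0.0193 = 1.14.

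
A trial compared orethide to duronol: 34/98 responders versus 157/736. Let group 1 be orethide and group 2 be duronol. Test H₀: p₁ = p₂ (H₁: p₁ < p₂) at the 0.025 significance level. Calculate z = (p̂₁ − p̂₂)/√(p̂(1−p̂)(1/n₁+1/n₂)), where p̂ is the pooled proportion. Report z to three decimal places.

p̂₁ = 34/98 = 0.346939, p̂₂ = 157/736 = 0.213315.
Pooled p̂ = (34+157)/(98+736) = 191/834 = 0.229017.
SE = √(p̂(1−p̂)(1/n₁+1/n₂)) = √(0.229017·0.770983·0.0115628) = √(0.00204162) = 0.045184.
z = (0.346939 − 0.213315)/0.045184 = 0.133624/0.045184 = 2.957.
p-value = P(Z < 2.957) ≈ 0.9984; since p > α = 0.025, fail to reject H₀.

z = 2.957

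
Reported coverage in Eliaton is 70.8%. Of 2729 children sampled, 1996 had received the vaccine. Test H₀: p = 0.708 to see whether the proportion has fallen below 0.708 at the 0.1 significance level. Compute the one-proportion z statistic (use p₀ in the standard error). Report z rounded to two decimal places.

p̂ = 1996/2729 = 0.7314.
SE = √(p₀(1−p₀)/n) = √(0.20674/2729) = 0.0087.
z = (0.7314 − 0.708)/0.0087 = 0.0234/0.0087 = 2.69.
p-value = P(Z < 2.689) ≈ 0.9964. With α = 0.1, fail to reject H₀.

z = 2.69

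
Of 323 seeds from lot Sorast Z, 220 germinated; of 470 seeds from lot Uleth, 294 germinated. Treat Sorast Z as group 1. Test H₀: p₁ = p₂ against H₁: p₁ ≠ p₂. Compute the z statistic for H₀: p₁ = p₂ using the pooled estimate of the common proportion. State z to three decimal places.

z = 1.610

p̂₁ = 220/323 ≈ 0.681115, p̂₂ = 294/470 ≈ 0.625532.
Pooled p̂ = (220+294)/(323+470) = 514/793 = 0.648172.
SE = √(p̂(1−p̂)(1/n₁+1/n₂)) = √(0.648172·0.351828·0.00522363) = √(0.00119122) = 0.034514.
z = (0.681115 − 0.625532)/0.034514 = 0.055583/0.034514 = 1.610.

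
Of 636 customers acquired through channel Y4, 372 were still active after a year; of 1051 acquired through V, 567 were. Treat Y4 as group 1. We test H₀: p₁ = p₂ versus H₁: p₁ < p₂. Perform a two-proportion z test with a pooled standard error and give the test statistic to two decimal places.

z = 1.82

p̂₁ = 372/636 ≈ 0.5849, p̂₂ = 567/1051 ≈ 0.5395.
Pooled p̂ = (372+567)/(636+1051) = 939/1687 = 0.5566.
SE = √(p̂(1−p̂)(1/n₁+1/n₂)) = √(0.5566·0.4434·0.0025238) = √(0.000622863) = 0.0250.
z = (0.5849 − 0.5395)/0.0250 = 0.0454/0.0250 = 1.82.
p-value = P(Z < 1.820) ≈ 0.9656.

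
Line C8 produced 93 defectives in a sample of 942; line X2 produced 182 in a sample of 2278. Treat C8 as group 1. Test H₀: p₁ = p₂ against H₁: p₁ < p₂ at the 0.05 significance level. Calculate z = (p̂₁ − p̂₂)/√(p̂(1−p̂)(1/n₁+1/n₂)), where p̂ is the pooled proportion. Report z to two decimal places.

z = 1.74

p̂₁ = 93/942 = 0.0987, p̂₂ = 182/2278 = 0.0799.
Pooled p̂ = (93+182)/(942+2278) = 275/3220 = 0.0854.
SE = √(0.0781099 × 0.00150055) = 0.0108.
z = (0.0987 − 0.0799)/0.0108 = 0.0188/0.0108 = 1.74.
p-value = P(Z < 1.739) ≈ 0.9590, so at α = 0.05 we fail to reject H₀.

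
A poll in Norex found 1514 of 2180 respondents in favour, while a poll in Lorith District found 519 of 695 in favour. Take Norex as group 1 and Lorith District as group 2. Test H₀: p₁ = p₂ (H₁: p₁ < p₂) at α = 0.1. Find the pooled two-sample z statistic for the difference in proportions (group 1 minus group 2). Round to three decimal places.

z = -2.637

p̂₁ = 1514/2180 ≈ 0.69450, p̂₂ = 519/695 ≈ 0.74676.
Pooled p̂ = (1514+519)/(2180+695) = 2033/2875 = 0.70713.
SE = √(p̂(1−p̂)(1/n₁+1/n₂)) = √(0.70713·0.29287·0.00189756) = √(0.00039298) = 0.01982.
z = (0.69450 − 0.74676)/0.01982 = -0.05226/0.01982 = -2.637.
p-value = P(Z < -2.637) ≈ 0.0042; since p < α = 0.1, reject H₀.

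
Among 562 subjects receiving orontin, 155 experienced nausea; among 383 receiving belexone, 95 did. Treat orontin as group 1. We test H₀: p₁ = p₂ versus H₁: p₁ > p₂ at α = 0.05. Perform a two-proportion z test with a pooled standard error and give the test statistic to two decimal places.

p̂₁ = 155/562 = 0.2758, p̂₂ = 95/383 = 0.2480.
Pooled p̂ = (155+95)/(562+383) = 250/945 = 0.2646.
SE = √(0.194563 × 0.00439033) = 0.0292.
z = (0.2758 − 0.2480)/0.0292 = 0.0278/0.0292 = 0.95.
p-value = P(Z > 0.950) ≈ 0.1711; since p > α = 0.05, fail to reject H₀.

z = 0.95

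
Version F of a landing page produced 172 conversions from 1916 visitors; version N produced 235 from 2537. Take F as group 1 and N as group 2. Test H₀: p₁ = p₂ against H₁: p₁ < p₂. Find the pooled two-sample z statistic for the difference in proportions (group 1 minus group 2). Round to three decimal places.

z = -0.328

p̂₁ = 172/1916 ≈ 0.08977, p̂₂ = 235/2537 ≈ 0.09263.
Pooled p̂ = (172+235)/(1916+2537) = 407/4453 = 0.09140.
SE = √(p̂(1−p̂)(1/n₁+1/n₂)) = √(0.09140·0.90860·0.000916087) = √(7.60767e-05) = 0.00872.
z = (0.08977 − 0.09263)/0.00872 = -0.00286/0.00872 = -0.328.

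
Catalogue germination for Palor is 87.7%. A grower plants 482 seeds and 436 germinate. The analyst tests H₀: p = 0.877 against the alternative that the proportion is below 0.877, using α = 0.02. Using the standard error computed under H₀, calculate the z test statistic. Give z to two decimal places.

p̂ = 436/482 = 0.9046.
Standard error under H₀: √(0.877×0.123/482) = 0.0150.
z = (0.9046 − 0.877)/0.0150 = 0.0276/0.0150 = 1.84.
p-value = P(Z < 1.843) ≈ 0.9673. With α = 0.02, fail to reject H₀.

z = 1.84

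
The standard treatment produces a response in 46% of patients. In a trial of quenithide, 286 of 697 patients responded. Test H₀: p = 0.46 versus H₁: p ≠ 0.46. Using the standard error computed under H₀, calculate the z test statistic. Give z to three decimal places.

z = -2.631

p̂ = 286/697 = 0.41033.
Under H₀, SE = √(0.46·0.54/697) = √(0.000356385) = 0.01888.
z = (0.41033 − 0.46)/0.01888 = -0.04967/0.01888 = -2.631.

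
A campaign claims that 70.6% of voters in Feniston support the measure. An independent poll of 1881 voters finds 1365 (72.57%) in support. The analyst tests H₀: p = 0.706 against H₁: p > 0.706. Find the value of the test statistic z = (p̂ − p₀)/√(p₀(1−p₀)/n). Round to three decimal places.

z = 1.873

p̂ = 1365/1881 ≈ 0.725678.
SE = √(p₀(1−p₀)/n) = √(0.20756/1881) = 0.010505.
z = (0.725678 − 0.706)/0.010505 = 0.019678/0.010505 = 1.873.
p-value = P(Z > 1.873) ≈ 0.0305.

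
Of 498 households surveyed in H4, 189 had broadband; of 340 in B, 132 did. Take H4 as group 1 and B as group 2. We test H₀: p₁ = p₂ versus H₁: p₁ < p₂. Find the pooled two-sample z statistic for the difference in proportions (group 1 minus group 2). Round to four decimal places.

z = -0.2549

p̂₁ = 189/498 = 0.379518, p̂₂ = 132/340 = 0.388235.
Pooled p̂ = (189+132)/(498+340) = 321/838 = 0.383055.
SE = √(0.236324 × 0.00494921) = 0.034200.
z = (0.379518 − 0.388235)/0.034200 = -0.008717/0.034200 = -0.2549.
p-value = P(Z < -0.255) ≈ 0.3994.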